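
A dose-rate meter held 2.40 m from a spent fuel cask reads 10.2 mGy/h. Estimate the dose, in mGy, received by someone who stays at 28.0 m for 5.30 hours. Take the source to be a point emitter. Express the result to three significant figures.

0.397 mGy

Applying the 1/r² law, rate at 28.0 m:
10.2 × (2.40/28.0)² = 10.2 × 0.007347 = 0.07494 mGy/h.
Dose = rate × time = 0.07494 mGy/h × 5.300 h = 0.3972 mGy.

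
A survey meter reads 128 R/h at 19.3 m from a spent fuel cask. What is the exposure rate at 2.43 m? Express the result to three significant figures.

8070 R/h

Since intensity falls as 1/r², the rate at 2.43 m is
(19.3/2.43)² = 63.08, so 128 × 63.08 = 8074 R/h.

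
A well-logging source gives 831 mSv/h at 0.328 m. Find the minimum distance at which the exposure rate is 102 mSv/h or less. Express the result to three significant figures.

Using I₁d₁² = I₂d₂², d₂ = d₁·√(I₁/I₂).
I₁/I₂ = 831/102 = 8.147, so d₂ = 0.328 × √8.147 = 0.9362 m.

0.936 m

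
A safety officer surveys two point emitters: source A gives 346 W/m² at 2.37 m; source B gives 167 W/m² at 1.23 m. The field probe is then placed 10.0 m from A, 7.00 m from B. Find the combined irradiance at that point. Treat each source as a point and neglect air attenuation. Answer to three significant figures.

24.6 W/m²

Each source contributes Iᵢ·(dᵢ/rᵢ)²; contributions add.
A: 346 × (2.37/10.0)² = 19.43 W/m²
B: 167 × (1.23/7.00)² = 5.156 W/m²
Total = 19.43 + 5.156 = 24.59 W/m².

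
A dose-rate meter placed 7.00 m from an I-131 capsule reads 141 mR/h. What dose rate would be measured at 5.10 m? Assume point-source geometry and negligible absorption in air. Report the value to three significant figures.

266 mR/h

Applying the 1/r² law, scaling from 7.00 m to 5.10 m:
141 × (7.00/5.10)² = 141 × 1.884 = 265.6 mR/h.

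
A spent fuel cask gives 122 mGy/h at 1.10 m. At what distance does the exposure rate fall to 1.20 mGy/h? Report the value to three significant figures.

Since intensity falls as 1/r², d₂ = d₁·√(I₁/I₂).
I₁/I₂ = 122/1.20 = 101.7, so d₂ = 1.10 × √101.7 = 11.09 m.

11.1 m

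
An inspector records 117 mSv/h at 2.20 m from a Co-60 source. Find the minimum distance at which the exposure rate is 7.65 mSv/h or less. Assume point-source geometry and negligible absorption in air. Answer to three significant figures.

Using I₁d₁² = I₂d₂², d₂ = d₁·√(I₁/I₂).
I₁/I₂ = 117/7.65 = 15.29, so d₂ = 2.20 × √15.29 = 8.603 m.

8.60 m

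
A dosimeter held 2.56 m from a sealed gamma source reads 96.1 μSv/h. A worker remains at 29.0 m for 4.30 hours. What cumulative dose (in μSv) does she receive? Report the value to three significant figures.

Intensity scales as (d₁/d₂)², so rate at 29.0 m:
(2.56/29.0)² = 0.007793, so 96.1 × 0.007793 = 0.7489 μSv/h.
Dose = rate × time = 0.7489 μSv/h × 4.300 h = 3.220 μSv.

3.22 μSv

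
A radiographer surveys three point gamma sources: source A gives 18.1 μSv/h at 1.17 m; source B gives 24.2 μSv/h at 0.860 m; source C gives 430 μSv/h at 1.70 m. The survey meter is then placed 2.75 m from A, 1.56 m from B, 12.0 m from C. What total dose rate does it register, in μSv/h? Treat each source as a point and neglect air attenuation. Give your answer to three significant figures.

19.3 μSv/h

By superposition, sum each source's inverse-square contribution:
A: 18.1 × (1.17/2.75)² = 3.276 μSv/h
B: 24.2 × (0.860/1.56)² = 7.355 μSv/h
C: 430 × (1.70/12.0)² = 8.630 μSv/h
Total = 3.276 + 7.355 + 8.630 = 19.26 μSv/h.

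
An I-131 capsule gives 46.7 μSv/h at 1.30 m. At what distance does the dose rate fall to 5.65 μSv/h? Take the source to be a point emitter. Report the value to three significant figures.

3.74 m

Since intensity falls as 1/r², d₂ = d₁·√(I₁/I₂).
I₁/I₂ = 46.7/5.65 = 8.265, so d₂ = 1.30 × √8.265 = 3.737 m.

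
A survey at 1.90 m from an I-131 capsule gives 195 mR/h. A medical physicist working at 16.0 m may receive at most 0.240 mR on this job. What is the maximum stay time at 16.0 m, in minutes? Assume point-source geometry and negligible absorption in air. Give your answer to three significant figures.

5.24 min

By the inverse-square law, rate at 16.0 m:
195 × (1.90/16.0)² = 195 × 0.01410 = 2.749 mR/h.
Stay time = 0.240 mR ÷ 2.749 mR/h = 0.08730 h = 5.238 min.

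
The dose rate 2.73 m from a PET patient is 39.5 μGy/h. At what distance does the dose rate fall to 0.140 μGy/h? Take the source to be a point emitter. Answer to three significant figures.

Intensity scales as (d₁/d₂)², so d₂ = d₁·√(I₁/I₂).
I₁/I₂ = 39.5/0.140 = 282.1, so d₂ = 2.73 × √282.1 = 45.85 m.

45.9 m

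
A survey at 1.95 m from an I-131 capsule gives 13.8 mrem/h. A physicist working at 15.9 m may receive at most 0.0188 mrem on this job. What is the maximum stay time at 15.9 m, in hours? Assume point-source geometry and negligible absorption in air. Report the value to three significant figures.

Intensity scales as (d₁/d₂)², so rate at 15.9 m:
(1.95/15.9)² = 0.01504, so 13.8 × 0.01504 = 0.2076 mrem/h.
Stay time = 0.0188 mrem ÷ 0.2076 mrem/h = 0.09056 h.

0.0906 h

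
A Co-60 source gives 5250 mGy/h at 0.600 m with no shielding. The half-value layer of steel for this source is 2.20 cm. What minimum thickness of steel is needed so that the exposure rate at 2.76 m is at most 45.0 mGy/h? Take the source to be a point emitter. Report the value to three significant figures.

5.42 cm

At 2.76 m, distance alone gives 5250 × (0.600/2.76)² = 5250 × 0.04726 = 248.1 mGy/h.
Further attenuation needed: 248.1/45.0 = 5.513.
n = log₂(5.513) = 2.463 half-value layers.
Thickness = 2.463 × 2.20 cm = 5.419 cm.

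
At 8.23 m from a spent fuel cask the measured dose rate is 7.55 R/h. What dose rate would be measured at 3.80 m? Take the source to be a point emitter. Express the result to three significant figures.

35.4 R/h

Since intensity falls as 1/r², scaling from 8.23 m to 3.80 m:
(8.23/3.80)² = 4.691, so 7.55 × 4.691 = 35.42 R/h.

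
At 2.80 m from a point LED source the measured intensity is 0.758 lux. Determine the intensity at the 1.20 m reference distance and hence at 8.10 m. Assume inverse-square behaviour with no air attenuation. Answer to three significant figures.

4.13 lux; 0.0906 lux

By the inverse-square law,
At 1.20 m: 0.758 × (2.80/1.20)² = 0.758 × 5.444 = 4.127 lux
At 8.10 m: 4.127 × (1.20/8.10)² = 4.127 × 0.02195 = 0.09059 lux.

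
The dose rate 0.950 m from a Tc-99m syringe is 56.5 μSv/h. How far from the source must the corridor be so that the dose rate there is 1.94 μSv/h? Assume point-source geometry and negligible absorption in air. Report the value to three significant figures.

5.13 m

Using I₁d₁² = I₂d₂², d₂ = d₁·√(I₁/I₂).
I₁/I₂ = 56.5/1.94 = 29.12, so d₂ = 0.950 × √29.12 = 5.126 m.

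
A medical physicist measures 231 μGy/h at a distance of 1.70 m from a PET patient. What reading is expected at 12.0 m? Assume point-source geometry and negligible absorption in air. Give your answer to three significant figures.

4.64 μGy/h

By the inverse-square law, the rate at 12.0 m is
231 × (1.70/12.0)² = 231 × 0.02007 = 4.636 μGy/h.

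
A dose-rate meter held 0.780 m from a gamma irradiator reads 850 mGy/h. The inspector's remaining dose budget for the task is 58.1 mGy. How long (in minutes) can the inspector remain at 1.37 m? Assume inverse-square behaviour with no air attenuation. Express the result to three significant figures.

Since intensity falls as 1/r², rate at 1.37 m:
850 × (0.780/1.37)² = 850 × 0.3242 = 275.6 mGy/h.
Stay time = 58.1 mGy ÷ 275.6 mGy/h = 0.2108 h = 12.65 min.

12.7 min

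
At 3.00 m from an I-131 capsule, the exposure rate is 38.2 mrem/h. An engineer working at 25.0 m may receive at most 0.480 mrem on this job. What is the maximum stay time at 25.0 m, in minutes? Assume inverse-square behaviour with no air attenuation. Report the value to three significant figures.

Intensity scales as (d₁/d₂)², so rate at 25.0 m:
(3.00/25.0)² = 0.01440, so 38.2 × 0.01440 = 0.5501 mrem/h.
Stay time = 0.480 mrem ÷ 0.5501 mrem/h = 0.8726 h = 52.36 min.

52.4 min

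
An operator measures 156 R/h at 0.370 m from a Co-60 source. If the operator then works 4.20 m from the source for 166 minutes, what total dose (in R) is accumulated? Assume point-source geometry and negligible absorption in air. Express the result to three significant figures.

3.35 R

By the inverse-square law, rate at 4.20 m:
(0.370/4.20)² = 0.007761, so 156 × 0.007761 = 1.211 R/h.
Dose = rate × time = 1.211 R/h × 2.767 h = 3.351 R.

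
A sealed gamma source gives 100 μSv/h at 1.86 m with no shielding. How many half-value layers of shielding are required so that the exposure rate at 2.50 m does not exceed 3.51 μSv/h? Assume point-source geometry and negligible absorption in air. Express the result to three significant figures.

3.98 half-value layers

At 2.50 m, distance alone gives (1.86/2.50)² = 0.5535, so 100 × 0.5535 = 55.35 μSv/h.
Further attenuation needed: 55.35/3.51 = 15.77.
n = log₂(15.77) = 3.979 half-value layers.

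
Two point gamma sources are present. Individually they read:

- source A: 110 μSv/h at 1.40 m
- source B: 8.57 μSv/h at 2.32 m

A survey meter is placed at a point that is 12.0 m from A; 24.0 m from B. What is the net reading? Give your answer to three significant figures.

By superposition, sum each source's inverse-square contribution:
A: 110 × (1.40/12.0)² = 1.497 μSv/h
B: 8.57 × (2.32/24.0)² = 0.08008 μSv/h
Total = 1.497 + 0.08008 = 1.577 μSv/h.

1.58 μSv/h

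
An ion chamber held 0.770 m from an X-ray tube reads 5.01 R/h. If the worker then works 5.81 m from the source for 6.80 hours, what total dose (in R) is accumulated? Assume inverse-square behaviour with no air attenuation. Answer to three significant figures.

0.598 R

Using I₁d₁² = I₂d₂², rate at 5.81 m:
5.01 × (0.770/5.81)² = 5.01 × 0.01756 = 0.08798 R/h.
Dose = rate × time = 0.08798 R/h × 6.800 h = 0.5983 R.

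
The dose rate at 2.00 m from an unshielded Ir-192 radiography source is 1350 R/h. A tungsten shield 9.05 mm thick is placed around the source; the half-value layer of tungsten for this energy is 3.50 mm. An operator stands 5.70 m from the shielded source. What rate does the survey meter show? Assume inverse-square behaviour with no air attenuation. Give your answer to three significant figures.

Distance alone: 1350 × (2.00/5.70)² = 1350 × 0.1231 = 166.2 R/h.
Shield: 9.05/3.50 = 2.586 half-value layers → attenuation 2^(−2.586) = 0.1665.
Combined: 166.2 × 0.1665 = 27.67 R/h.

27.7 R/h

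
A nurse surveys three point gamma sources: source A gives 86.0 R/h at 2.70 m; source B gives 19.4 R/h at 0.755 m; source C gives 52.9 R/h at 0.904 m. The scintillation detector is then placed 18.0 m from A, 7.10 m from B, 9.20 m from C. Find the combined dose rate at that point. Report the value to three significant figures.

By superposition, sum each source's inverse-square contribution:
A: 86.0 × (2.70/18.0)² = 1.935 R/h
B: 19.4 × (0.755/7.10)² = 0.2194 R/h
C: 52.9 × (0.904/9.20)² = 0.5108 R/h
Total = 1.935 + 0.2194 + 0.5108 = 2.665 R/h.

2.67 R/h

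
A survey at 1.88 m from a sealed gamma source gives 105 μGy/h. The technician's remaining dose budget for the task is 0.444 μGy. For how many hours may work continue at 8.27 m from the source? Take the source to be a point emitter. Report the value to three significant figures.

0.0818 h

Since intensity falls as 1/r², rate at 8.27 m:
(1.88/8.27)² = 0.05168, so 105 × 0.05168 = 5.426 μGy/h.
Stay time = 0.444 μGy ÷ 5.426 μGy/h = 0.08183 h.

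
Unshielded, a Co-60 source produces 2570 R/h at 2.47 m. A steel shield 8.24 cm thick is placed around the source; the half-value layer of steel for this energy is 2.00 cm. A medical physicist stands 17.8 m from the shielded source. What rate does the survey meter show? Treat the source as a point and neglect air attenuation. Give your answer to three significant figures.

2.85 R/h

Distance alone: (2.47/17.8)² = 0.01926, so 2570 × 0.01926 = 49.50 R/h.
Shield: 8.24/2.00 = 4.120 half-value layers → attenuation 2^(−4.120) = 0.05751.
Combined: 49.50 × 0.05751 = 2.847 R/h.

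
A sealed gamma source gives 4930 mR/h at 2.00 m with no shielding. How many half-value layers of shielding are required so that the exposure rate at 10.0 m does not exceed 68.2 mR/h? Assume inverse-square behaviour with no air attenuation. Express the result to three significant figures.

At 10.0 m, distance alone gives (2.00/10.0)² = 0.04000, so 4930 × 0.04000 = 197.2 mR/h.
Further attenuation needed: 197.2/68.2 = 2.891.
n = log₂(2.891) = 1.532 half-value layers.

1.53 half-value layers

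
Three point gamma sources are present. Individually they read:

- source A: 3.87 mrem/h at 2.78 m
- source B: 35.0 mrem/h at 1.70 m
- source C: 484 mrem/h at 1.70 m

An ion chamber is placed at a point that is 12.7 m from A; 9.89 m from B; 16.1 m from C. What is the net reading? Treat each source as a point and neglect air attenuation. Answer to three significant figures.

By superposition, sum each source's inverse-square contribution:
A: 3.87 × (2.78/12.7)² = 0.1854 mrem/h
B: 35.0 × (1.70/9.89)² = 1.034 mrem/h
C: 484 × (1.70/16.1)² = 5.396 mrem/h
Total = 0.1854 + 1.034 + 5.396 = 6.615 mrem/h.

6.62 mrem/h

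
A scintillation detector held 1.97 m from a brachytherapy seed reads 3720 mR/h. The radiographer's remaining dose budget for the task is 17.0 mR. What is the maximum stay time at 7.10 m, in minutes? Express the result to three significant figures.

3.56 min

Using I₁d₁² = I₂d₂², rate at 7.10 m:
3720 × (1.97/7.10)² = 3720 × 0.07699 = 286.4 mR/h.
Stay time = 17.0 mR ÷ 286.4 mR/h = 0.05936 h = 3.562 min.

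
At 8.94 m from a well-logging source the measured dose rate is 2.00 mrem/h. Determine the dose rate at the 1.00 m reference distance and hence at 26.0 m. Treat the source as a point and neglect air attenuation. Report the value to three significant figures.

Intensity scales as (d₁/d₂)², so
At 1.00 m: (8.94/1.00)² = 79.92, so 2.00 × 79.92 = 159.8 mrem/h
At 26.0 m: 159.8 × (1.00/26.0)² = 159.8 × 0.001479 = 0.2363 mrem/h.

160 mrem/h; 0.236 mrem/h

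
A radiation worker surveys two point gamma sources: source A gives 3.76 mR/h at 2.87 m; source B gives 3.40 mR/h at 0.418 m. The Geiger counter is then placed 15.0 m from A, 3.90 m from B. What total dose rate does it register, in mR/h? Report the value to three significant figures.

Each source contributes Iᵢ·(dᵢ/rᵢ)²; contributions add.
A: 3.76 × (2.87/15.0)² = 0.1376 mR/h
B: 3.40 × (0.418/3.90)² = 0.03906 mR/h
Total = 0.1376 + 0.03906 = 0.1767 mR/h.

0.177 mR/h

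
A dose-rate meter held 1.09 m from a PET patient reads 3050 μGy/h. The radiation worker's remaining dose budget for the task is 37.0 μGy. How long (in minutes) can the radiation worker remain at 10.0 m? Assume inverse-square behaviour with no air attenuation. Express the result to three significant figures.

61.3 min

Intensity scales as (d₁/d₂)², so rate at 10.0 m:
3050 × (1.09/10.0)² = 3050 × 0.01188 = 36.23 μGy/h.
Stay time = 37.0 μGy ÷ 36.23 μGy/h = 1.021 h = 61.26 min.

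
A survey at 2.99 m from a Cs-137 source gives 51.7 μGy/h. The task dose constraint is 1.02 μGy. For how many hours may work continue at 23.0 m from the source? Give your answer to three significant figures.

Since intensity falls as 1/r², rate at 23.0 m:
51.7 × (2.99/23.0)² = 51.7 × 0.01690 = 0.8737 μGy/h.
Stay time = 1.02 μGy ÷ 0.8737 μGy/h = 1.167 h.

1.17 h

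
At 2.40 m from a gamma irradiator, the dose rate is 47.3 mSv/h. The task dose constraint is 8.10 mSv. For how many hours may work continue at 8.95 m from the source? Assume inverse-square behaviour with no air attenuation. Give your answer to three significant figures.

Applying the 1/r² law, rate at 8.95 m:
(2.40/8.95)² = 0.07191, so 47.3 × 0.07191 = 3.401 mSv/h.
Stay time = 8.10 mSv ÷ 3.401 mSv/h = 2.382 h.

2.38 h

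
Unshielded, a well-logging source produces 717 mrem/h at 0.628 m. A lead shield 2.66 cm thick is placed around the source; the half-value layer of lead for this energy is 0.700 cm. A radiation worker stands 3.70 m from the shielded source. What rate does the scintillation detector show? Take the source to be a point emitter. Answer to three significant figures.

Distance alone: 717 × (0.628/3.70)² = 717 × 0.02881 = 20.66 mrem/h.
Shield: 2.66/0.700 = 3.800 half-value layers → attenuation 2^(−3.800) = 0.07179.
Combined: 20.66 × 0.07179 = 1.483 mrem/h.

1.48 mrem/h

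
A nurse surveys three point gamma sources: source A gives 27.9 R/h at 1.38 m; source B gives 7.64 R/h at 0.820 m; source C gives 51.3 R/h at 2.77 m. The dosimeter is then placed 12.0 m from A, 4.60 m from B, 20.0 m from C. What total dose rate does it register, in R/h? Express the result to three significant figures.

1.60 R/h

By superposition, sum each source's inverse-square contribution:
A: 27.9 × (1.38/12.0)² = 0.3690 R/h
B: 7.64 × (0.820/4.60)² = 0.2428 R/h
C: 51.3 × (2.77/20.0)² = 0.9840 R/h
Total = 0.3690 + 0.2428 + 0.9840 = 1.596 R/h.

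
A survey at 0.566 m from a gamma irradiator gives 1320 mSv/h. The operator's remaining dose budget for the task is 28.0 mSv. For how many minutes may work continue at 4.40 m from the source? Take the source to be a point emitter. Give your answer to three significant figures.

Since intensity falls as 1/r², rate at 4.40 m:
1320 × (0.566/4.40)² = 1320 × 0.01655 = 21.85 mSv/h.
Stay time = 28.0 mSv ÷ 21.85 mSv/h = 1.281 h = 76.86 min.

76.9 min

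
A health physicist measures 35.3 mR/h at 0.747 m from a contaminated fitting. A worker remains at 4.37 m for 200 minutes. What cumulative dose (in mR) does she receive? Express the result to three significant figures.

3.44 mR

By the inverse-square law, rate at 4.37 m:
35.3 × (0.747/4.37)² = 35.3 × 0.02922 = 1.031 mR/h.
Dose = rate × time = 1.031 mR/h × 3.333 h = 3.436 mR.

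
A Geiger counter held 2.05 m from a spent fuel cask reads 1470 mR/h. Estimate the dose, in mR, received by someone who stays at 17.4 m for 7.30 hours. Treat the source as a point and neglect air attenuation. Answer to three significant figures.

149 mR

Applying the 1/r² law, rate at 17.4 m:
(2.05/17.4)² = 0.01388, so 1470 × 0.01388 = 20.40 mR/h.
Dose = rate × time = 20.40 mR/h × 7.300 h = 148.9 mR.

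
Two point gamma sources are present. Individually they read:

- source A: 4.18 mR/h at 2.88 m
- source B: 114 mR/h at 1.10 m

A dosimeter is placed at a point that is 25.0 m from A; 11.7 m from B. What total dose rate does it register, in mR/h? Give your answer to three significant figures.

By superposition, sum each source's inverse-square contribution:
A: 4.18 × (2.88/25.0)² = 0.05547 mR/h
B: 114 × (1.10/11.7)² = 1.008 mR/h
Total = 0.05547 + 1.008 = 1.063 mR/h.

1.06 mR/h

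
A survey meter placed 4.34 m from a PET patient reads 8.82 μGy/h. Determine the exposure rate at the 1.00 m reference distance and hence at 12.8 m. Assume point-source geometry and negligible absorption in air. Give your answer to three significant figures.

Since intensity falls as 1/r²,
At 1.00 m: (4.34/1.00)² = 18.84, so 8.82 × 18.84 = 166.2 μGy/h
At 12.8 m: 166.2 × (1.00/12.8)² = 166.2 × 0.006104 = 1.014 μGy/h.

166 μGy/h; 1.01 μGy/h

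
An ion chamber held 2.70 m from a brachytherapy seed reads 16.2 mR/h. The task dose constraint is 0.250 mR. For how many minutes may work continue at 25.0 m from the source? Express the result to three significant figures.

By the inverse-square law, rate at 25.0 m:
(2.70/25.0)² = 0.01166, so 16.2 × 0.01166 = 0.1889 mR/h.
Stay time = 0.250 mR ÷ 0.1889 mR/h = 1.323 h = 79.38 min.

79.4 min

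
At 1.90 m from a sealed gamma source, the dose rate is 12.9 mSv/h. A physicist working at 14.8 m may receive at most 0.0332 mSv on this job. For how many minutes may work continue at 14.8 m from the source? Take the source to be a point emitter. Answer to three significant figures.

Intensity scales as (d₁/d₂)², so rate at 14.8 m:
12.9 × (1.90/14.8)² = 12.9 × 0.01648 = 0.2126 mSv/h.
Stay time = 0.0332 mSv ÷ 0.2126 mSv/h = 0.1562 h = 9.372 min.

9.37 min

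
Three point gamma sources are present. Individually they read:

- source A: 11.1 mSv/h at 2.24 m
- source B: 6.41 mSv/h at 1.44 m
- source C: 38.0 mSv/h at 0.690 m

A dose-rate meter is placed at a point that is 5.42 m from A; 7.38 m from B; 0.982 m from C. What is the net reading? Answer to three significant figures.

20.9 mSv/h

Each source contributes Iᵢ·(dᵢ/rᵢ)²; contributions add.
A: 11.1 × (2.24/5.42)² = 1.896 mSv/h
B: 6.41 × (1.44/7.38)² = 0.2440 mSv/h
C: 38.0 × (0.690/0.982)² = 18.76 mSv/h
Total = 1.896 + 0.2440 + 18.76 = 20.90 mSv/h.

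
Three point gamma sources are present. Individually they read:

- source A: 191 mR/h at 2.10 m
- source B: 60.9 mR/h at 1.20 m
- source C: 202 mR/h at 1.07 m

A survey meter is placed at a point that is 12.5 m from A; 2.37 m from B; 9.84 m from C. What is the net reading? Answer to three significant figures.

23.4 mR/h

By superposition, sum each source's inverse-square contribution:
A: 191 × (2.10/12.5)² = 5.391 mR/h
B: 60.9 × (1.20/2.37)² = 15.61 mR/h
C: 202 × (1.07/9.84)² = 2.389 mR/h
Total = 5.391 + 15.61 + 2.389 = 23.39 mR/h.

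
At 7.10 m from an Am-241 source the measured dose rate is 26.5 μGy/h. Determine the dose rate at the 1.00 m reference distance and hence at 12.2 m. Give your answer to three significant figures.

1340 μGy/h; 8.98 μGy/h

Applying the 1/r² law,
At 1.00 m: 26.5 × (7.10/1.00)² = 26.5 × 50.41 = 1336 μGy/h
At 12.2 m: 1336 × (1.00/12.2)² = 1336 × 0.006719 = 8.977 μGy/h.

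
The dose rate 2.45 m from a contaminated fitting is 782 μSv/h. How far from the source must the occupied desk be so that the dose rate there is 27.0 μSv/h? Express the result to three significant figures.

13.2 m

Intensity scales as (d₁/d₂)², so d₂ = d₁·√(I₁/I₂).
I₁/I₂ = 782/27.0 = 28.96, so d₂ = 2.45 × √28.96 = 13.18 m.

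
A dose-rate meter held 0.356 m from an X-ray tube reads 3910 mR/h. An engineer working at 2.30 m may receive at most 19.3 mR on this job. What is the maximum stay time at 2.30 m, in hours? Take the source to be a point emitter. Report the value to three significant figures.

0.206 h

By the inverse-square law, rate at 2.30 m:
(0.356/2.30)² = 0.02396, so 3910 × 0.02396 = 93.68 mR/h.
Stay time = 19.3 mR ÷ 93.68 mR/h = 0.2060 h.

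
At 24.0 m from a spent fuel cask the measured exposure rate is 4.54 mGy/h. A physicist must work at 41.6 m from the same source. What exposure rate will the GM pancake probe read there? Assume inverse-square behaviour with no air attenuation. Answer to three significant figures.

1.51 mGy/h

Using I₁d₁² = I₂d₂², scaling from 24.0 m to 41.6 m:
(24.0/41.6)² = 0.3328, so 4.54 × 0.3328 = 1.511 mGy/h.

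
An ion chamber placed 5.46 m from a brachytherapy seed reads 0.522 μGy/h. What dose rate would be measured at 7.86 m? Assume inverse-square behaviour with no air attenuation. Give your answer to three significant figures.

Since intensity falls as 1/r², scaling from 5.46 m to 7.86 m:
(5.46/7.86)² = 0.4825, so 0.522 × 0.4825 = 0.2519 μGy/h.

0.252 μGy/h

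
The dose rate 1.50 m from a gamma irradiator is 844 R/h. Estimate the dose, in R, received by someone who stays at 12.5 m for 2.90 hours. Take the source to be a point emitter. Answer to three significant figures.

35.2 R

Using I₁d₁² = I₂d₂², rate at 12.5 m:
844 × (1.50/12.5)² = 844 × 0.01440 = 12.15 R/h.
Dose = rate × time = 12.15 R/h × 2.900 h = 35.23 R.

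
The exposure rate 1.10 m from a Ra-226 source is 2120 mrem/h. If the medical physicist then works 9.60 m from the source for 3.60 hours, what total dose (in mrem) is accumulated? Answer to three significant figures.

Intensity scales as (d₁/d₂)², so rate at 9.60 m:
2120 × (1.10/9.60)² = 2120 × 0.01313 = 27.84 mrem/h.
Dose = rate × time = 27.84 mrem/h × 3.600 h = 100.2 mrem.

100 mrem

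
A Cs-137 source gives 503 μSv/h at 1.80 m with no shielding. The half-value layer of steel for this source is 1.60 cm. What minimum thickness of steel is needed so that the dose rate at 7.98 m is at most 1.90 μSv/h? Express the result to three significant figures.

At 7.98 m, distance alone gives (1.80/7.98)² = 0.05088, so 503 × 0.05088 = 25.59 μSv/h.
Further attenuation needed: 25.59/1.90 = 13.47.
n = log₂(13.47) = 3.752 half-value layers.
Thickness = 3.752 × 1.60 cm = 6.003 cm.

6.00 cm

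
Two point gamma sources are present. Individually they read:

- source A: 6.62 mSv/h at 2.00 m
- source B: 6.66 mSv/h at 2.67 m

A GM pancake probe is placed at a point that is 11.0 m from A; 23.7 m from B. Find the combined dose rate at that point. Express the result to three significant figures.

0.303 mSv/h

By superposition, sum each source's inverse-square contribution:
A: 6.62 × (2.00/11.0)² = 0.2188 mSv/h
B: 6.66 × (2.67/23.7)² = 0.08453 mSv/h
Total = 0.2188 + 0.08453 = 0.3033 mSv/h.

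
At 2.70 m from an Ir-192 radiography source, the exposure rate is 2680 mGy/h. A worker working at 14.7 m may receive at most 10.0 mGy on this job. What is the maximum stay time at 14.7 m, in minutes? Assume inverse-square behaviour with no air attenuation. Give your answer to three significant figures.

6.64 min

By the inverse-square law, rate at 14.7 m:
2680 × (2.70/14.7)² = 2680 × 0.03374 = 90.42 mGy/h.
Stay time = 10.0 mGy ÷ 90.42 mGy/h = 0.1106 h = 6.636 min.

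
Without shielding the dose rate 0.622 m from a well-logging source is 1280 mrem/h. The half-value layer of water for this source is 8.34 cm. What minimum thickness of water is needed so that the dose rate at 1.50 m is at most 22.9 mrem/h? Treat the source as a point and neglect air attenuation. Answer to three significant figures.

At 1.50 m, distance alone gives (0.622/1.50)² = 0.1719, so 1280 × 0.1719 = 220.0 mrem/h.
Further attenuation needed: 220.0/22.9 = 9.607.
n = log₂(9.607) = 3.264 half-value layers.
Thickness = 3.264 × 8.34 cm = 27.22 cm.

27.2 cm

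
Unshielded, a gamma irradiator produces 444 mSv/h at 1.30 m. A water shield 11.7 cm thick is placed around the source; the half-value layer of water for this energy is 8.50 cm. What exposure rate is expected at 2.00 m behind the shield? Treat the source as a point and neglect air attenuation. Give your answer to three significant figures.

Distance alone: (1.30/2.00)² = 0.4225, so 444 × 0.4225 = 187.6 mSv/h.
Shield: 11.7/8.50 = 1.376 half-value layers → attenuation 2^(−1.376) = 0.3853.
Combined: 187.6 × 0.3853 = 72.28 mSv/h.

72.3 mSv/h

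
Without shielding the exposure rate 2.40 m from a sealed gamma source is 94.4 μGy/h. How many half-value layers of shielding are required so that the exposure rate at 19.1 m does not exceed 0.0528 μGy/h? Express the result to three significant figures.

At 19.1 m, distance alone gives (2.40/19.1)² = 0.01579, so 94.4 × 0.01579 = 1.491 μGy/h.
Further attenuation needed: 1.491/0.0528 = 28.24.
n = log₂(28.24) = 4.820 half-value layers.

4.82 half-value layers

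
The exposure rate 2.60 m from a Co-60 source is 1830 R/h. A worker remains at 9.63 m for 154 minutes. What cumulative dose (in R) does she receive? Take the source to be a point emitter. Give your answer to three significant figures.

Applying the 1/r² law, rate at 9.63 m:
1830 × (2.60/9.63)² = 1830 × 0.07289 = 133.4 R/h.
Dose = rate × time = 133.4 R/h × 2.567 h = 342.4 R.

342 R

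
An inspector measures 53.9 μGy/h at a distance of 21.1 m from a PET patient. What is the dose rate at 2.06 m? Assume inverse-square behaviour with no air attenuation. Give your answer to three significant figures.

5650 μGy/h

By the inverse-square law, the rate at 2.06 m is
(21.1/2.06)² = 104.9, so 53.9 × 104.9 = 5654 μGy/h.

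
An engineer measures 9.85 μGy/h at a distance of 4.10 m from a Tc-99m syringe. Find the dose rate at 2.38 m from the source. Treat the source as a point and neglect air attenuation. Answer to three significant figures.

Using I₁d₁² = I₂d₂², the rate at 2.38 m is
(4.10/2.38)² = 2.968, so 9.85 × 2.968 = 29.23 μGy/h.

29.2 μGy/h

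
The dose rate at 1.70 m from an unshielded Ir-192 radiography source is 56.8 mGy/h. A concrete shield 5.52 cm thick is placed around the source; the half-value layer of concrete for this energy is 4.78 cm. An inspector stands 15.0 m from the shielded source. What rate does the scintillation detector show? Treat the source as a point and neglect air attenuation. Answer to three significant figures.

Distance alone: (1.70/15.0)² = 0.01284, so 56.8 × 0.01284 = 0.7293 mGy/h.
Shield: 5.52/4.78 = 1.155 half-value layers → attenuation 2^(−1.155) = 0.4491.
Combined: 0.7293 × 0.4491 = 0.3275 mGy/h.

0.328 mGy/h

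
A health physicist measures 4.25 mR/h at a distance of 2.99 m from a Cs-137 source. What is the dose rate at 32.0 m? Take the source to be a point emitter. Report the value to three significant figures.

Since intensity falls as 1/r², the rate at 32.0 m is
(2.99/32.0)² = 0.008731, so 4.25 × 0.008731 = 0.03711 mR/h.

0.0371 mR/h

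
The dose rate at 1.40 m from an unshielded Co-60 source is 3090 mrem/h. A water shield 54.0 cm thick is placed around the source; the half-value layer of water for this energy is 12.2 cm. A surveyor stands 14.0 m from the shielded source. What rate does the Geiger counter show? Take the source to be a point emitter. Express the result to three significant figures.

1.44 mrem/h

Distance alone: (1.40/14.0)² = 0.01000, so 3090 × 0.01000 = 30.90 mrem/h.
Shield: 54.0/12.2 = 4.426 half-value layers → attenuation 2^(−4.426) = 0.04652.
Combined: 30.90 × 0.04652 = 1.437 mrem/h.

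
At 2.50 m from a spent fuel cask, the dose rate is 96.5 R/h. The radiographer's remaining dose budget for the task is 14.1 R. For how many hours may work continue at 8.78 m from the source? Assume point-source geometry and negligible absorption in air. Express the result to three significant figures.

1.80 h

Applying the 1/r² law, rate at 8.78 m:
96.5 × (2.50/8.78)² = 96.5 × 0.08108 = 7.824 R/h.
Stay time = 14.1 R ÷ 7.824 R/h = 1.802 h.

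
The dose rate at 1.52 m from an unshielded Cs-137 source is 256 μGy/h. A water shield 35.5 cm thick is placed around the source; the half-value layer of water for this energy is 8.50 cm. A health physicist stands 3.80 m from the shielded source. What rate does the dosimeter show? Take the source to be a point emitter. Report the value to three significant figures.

2.27 μGy/h

Distance alone: (1.52/3.80)² = 0.1600, so 256 × 0.1600 = 40.96 μGy/h.
Shield: 35.5/8.50 = 4.176 half-value layers → attenuation 2^(−4.176) = 0.05532.
Combined: 40.96 × 0.05532 = 2.266 μGy/h.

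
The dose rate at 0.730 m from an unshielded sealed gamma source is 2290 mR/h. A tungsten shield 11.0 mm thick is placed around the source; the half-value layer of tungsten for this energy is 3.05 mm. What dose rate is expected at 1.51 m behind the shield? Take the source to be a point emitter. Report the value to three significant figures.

43.9 mR/h

Distance alone: (0.730/1.51)² = 0.2337, so 2290 × 0.2337 = 535.2 mR/h.
Shield: 11.0/3.05 = 3.607 half-value layers → attenuation 2^(−3.607) = 0.08207.
Combined: 535.2 × 0.08207 = 43.92 mR/h.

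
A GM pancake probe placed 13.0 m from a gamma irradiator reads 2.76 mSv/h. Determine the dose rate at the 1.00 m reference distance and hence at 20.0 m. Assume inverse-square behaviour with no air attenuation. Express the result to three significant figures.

By the inverse-square law,
At 1.00 m: 2.76 × (13.0/1.00)² = 2.76 × 169.0 = 466.4 mSv/h
At 20.0 m: (1.00/20.0)² = 0.002500, so 466.4 × 0.002500 = 1.166 mSv/h.

466 mSv/h; 1.17 mSv/h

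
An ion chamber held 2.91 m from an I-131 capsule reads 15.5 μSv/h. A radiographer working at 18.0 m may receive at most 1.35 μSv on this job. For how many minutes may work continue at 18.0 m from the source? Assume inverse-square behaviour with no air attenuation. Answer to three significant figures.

Intensity scales as (d₁/d₂)², so rate at 18.0 m:
(2.91/18.0)² = 0.02614, so 15.5 × 0.02614 = 0.4052 μSv/h.
Stay time = 1.35 μSv ÷ 0.4052 μSv/h = 3.332 h = 199.9 min.

200 min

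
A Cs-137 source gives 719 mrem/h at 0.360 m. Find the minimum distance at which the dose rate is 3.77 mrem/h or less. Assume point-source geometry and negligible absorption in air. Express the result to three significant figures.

Intensity scales as (d₁/d₂)², so d₂ = d₁·√(I₁/I₂).
I₁/I₂ = 719/3.77 = 190.7, so d₂ = 0.360 × √190.7 = 4.971 m.

4.97 m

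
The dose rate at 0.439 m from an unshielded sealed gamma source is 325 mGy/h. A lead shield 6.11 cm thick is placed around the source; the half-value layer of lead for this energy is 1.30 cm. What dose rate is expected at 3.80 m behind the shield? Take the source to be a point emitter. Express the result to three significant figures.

Distance alone: 325 × (0.439/3.80)² = 325 × 0.01335 = 4.339 mGy/h.
Shield: 6.11/1.30 = 4.700 half-value layers → attenuation 2^(−4.700) = 0.03847.
Combined: 4.339 × 0.03847 = 0.1669 mGy/h.

0.167 mGy/h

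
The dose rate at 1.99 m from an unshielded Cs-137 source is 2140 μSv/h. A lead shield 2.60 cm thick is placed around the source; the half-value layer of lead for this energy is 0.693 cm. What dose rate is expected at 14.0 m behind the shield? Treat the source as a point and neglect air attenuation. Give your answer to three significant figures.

3.21 μSv/h

Distance alone: 2140 × (1.99/14.0)² = 2140 × 0.02020 = 43.23 μSv/h.
Shield: 2.60/0.693 = 3.752 half-value layers → attenuation 2^(−3.752) = 0.07422.
Combined: 43.23 × 0.07422 = 3.209 μSv/h.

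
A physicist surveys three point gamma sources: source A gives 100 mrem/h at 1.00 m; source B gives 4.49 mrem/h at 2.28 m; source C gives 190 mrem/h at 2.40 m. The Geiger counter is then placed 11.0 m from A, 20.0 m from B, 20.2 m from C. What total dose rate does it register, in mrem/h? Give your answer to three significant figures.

Each source contributes Iᵢ·(dᵢ/rᵢ)²; contributions add.
A: 100 × (1.00/11.0)² = 0.8264 mrem/h
B: 4.49 × (2.28/20.0)² = 0.05835 mrem/h
C: 190 × (2.40/20.2)² = 2.682 mrem/h
Total = 0.8264 + 0.05835 + 2.682 = 3.567 mrem/h.

3.57 mrem/h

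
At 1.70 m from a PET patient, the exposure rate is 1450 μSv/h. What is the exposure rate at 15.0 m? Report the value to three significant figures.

Since intensity falls as 1/r², the rate at 15.0 m is
1450 × (1.70/15.0)² = 1450 × 0.01284 = 18.62 μSv/h.

18.6 μSv/h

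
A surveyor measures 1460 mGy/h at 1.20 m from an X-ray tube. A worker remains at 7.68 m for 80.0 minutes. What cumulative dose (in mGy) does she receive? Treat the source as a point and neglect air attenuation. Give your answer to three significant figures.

47.5 mGy

By the inverse-square law, rate at 7.68 m:
(1.20/7.68)² = 0.02441, so 1460 × 0.02441 = 35.64 mGy/h.
Dose = rate × time = 35.64 mGy/h × 1.333 h = 47.51 mGy.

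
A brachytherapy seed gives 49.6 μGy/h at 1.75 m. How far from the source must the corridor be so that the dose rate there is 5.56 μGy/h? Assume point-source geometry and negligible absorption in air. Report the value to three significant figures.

Since intensity falls as 1/r², d₂ = d₁·√(I₁/I₂).
I₁/I₂ = 49.6/5.56 = 8.921, so d₂ = 1.75 × √8.921 = 5.227 m.

5.23 m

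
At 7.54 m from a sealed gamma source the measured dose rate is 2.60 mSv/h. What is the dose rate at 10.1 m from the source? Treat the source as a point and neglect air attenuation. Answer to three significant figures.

1.45 mSv/h

Applying the 1/r² law, scaling from 7.54 m to 10.1 m:
(7.54/10.1)² = 0.5573, so 2.60 × 0.5573 = 1.449 mSv/h.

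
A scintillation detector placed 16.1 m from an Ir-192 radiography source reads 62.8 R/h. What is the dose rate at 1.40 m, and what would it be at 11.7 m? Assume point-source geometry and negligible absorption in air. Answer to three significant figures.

Intensity scales as (d₁/d₂)², so
At 1.40 m: (16.1/1.40)² = 132.3, so 62.8 × 132.3 = 8308 R/h
At 11.7 m: (1.40/11.7)² = 0.01432, so 8308 × 0.01432 = 119.0 R/h.

8310 R/h; 119 R/h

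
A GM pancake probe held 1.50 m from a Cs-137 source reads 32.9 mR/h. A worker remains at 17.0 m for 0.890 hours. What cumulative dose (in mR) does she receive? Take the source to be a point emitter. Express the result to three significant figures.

Applying the 1/r² law, rate at 17.0 m:
32.9 × (1.50/17.0)² = 32.9 × 0.007785 = 0.2561 mR/h.
Dose = rate × time = 0.2561 mR/h × 0.8900 h = 0.2279 mR.

0.228 mR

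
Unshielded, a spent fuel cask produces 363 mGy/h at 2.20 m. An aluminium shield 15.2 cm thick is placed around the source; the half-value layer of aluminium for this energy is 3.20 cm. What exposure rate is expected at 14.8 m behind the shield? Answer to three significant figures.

0.298 mGy/h

Distance alone: 363 × (2.20/14.8)² = 363 × 0.02210 = 8.022 mGy/h.
Shield: 15.2/3.20 = 4.750 half-value layers → attenuation 2^(−4.750) = 0.03716.
Combined: 8.022 × 0.03716 = 0.2981 mGy/h.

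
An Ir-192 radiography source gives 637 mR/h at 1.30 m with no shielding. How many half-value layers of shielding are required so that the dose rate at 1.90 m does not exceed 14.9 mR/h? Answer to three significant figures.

At 1.90 m, distance alone gives 637 × (1.30/1.90)² = 637 × 0.4681 = 298.2 mR/h.
Further attenuation needed: 298.2/14.9 = 20.01.
n = log₂(20.01) = 4.323 half-value layers.

4.32 half-value layers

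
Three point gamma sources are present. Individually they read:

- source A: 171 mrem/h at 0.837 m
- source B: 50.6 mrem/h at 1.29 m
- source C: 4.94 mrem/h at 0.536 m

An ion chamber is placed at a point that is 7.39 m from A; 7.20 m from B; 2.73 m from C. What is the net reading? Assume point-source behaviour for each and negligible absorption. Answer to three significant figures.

4.01 mrem/h

Each source contributes Iᵢ·(dᵢ/rᵢ)²; contributions add.
A: 171 × (0.837/7.39)² = 2.194 mrem/h
B: 50.6 × (1.29/7.20)² = 1.624 mrem/h
C: 4.94 × (0.536/2.73)² = 0.1904 mrem/h
Total = 2.194 + 1.624 + 0.1904 = 4.008 mrem/h.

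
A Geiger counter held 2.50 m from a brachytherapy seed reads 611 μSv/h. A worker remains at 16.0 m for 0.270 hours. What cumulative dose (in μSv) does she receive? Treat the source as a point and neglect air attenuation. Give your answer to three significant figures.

4.03 μSv

Using I₁d₁² = I₂d₂², rate at 16.0 m:
611 × (2.50/16.0)² = 611 × 0.02441 = 14.91 μSv/h.
Dose = rate × time = 14.91 μSv/h × 0.2700 h = 4.026 μSv.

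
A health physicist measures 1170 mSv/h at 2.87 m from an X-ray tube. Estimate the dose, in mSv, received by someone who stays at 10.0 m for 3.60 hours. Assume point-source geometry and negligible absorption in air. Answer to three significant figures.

By the inverse-square law, rate at 10.0 m:
(2.87/10.0)² = 0.08237, so 1170 × 0.08237 = 96.37 mSv/h.
Dose = rate × time = 96.37 mSv/h × 3.600 h = 346.9 mSv.

347 mSv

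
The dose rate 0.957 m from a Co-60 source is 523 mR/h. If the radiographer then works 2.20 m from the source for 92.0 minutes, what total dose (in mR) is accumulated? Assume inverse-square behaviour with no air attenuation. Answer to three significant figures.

152 mR

Applying the 1/r² law, rate at 2.20 m:
(0.957/2.20)² = 0.1892, so 523 × 0.1892 = 98.95 mR/h.
Dose = rate × time = 98.95 mR/h × 1.533 h = 151.7 mR.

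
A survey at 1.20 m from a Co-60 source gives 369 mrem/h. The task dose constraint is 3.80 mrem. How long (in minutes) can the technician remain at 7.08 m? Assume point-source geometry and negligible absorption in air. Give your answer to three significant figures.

Since intensity falls as 1/r², rate at 7.08 m:
369 × (1.20/7.08)² = 369 × 0.02873 = 10.60 mrem/h.
Stay time = 3.80 mrem ÷ 10.60 mrem/h = 0.3585 h = 21.51 min.

21.5 min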